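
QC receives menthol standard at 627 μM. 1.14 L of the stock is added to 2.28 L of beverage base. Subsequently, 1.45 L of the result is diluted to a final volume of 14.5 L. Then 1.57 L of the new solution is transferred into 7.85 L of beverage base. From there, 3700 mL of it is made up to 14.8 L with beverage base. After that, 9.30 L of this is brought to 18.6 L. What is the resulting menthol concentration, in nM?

Overall dilution factor = 3 × 10 × 6 × 4 × 2 = 1440.
627 μM / 1440 = 0.435 μM = 435 nM.

435 nM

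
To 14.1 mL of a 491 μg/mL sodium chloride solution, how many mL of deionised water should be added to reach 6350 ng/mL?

6350 ng/mL = 6.35 μg/mL.
V₂ = C₁V₁/C₂ = 491 × 14.1 / 6.35 = 1090 mL.
Diluent to add = V₂ − V₁ = 1090 − 14.1 = 1080 mL.

1080 mL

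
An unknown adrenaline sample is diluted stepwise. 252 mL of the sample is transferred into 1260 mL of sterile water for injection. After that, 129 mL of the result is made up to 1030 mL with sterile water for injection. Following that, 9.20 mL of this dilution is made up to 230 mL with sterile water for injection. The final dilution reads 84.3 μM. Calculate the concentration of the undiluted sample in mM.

101 mM

Overall dilution factor = 6 × 7.984 × 25 = 1198.
Original = 84.3 μM × 1198 = 1.01 × 10⁵ μM = 101 mM.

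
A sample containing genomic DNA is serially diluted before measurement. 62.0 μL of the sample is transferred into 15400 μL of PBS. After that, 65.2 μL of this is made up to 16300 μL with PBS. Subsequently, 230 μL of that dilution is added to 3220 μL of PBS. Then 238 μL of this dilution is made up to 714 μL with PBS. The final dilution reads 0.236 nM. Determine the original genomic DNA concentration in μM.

662 μM

Overall dilution factor = 249.4 × 250 × 15 × 3 = 2.81 × 10⁶.
Original = 0.236 nM × 2.81 × 10⁶ = 6.62 × 10⁵ nM = 662 μM.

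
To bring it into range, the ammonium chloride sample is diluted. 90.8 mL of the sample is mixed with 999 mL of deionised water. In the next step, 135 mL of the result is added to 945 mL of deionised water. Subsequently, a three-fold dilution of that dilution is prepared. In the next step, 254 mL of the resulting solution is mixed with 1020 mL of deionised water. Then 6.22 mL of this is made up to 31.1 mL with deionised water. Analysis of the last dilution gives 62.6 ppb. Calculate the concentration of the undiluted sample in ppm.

452 ppm

Overall dilution factor = 12.00 × 8 × 3 × 5.016 × 5 = 7224.
Original = 62.6 ppb × 7224 = 4.52 × 10⁵ ppb = 452 ppm.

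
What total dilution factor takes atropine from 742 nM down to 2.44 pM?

Factor = C₀/C_target = 742 nM / 2.44 pM = 3.04 × 10⁵.

3.04 × 10⁵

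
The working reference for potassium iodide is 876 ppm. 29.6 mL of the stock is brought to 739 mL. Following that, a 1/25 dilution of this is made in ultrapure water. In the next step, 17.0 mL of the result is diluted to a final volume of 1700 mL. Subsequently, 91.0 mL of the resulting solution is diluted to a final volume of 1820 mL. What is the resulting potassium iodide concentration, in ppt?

Overall dilution factor = 24.97 × 25 × 100 × 20 = 1.25 × 10⁶.
876 ppm / 1.25 × 10⁶ = 7.02 × 10⁻⁴ ppm = 702 ppt.

702 ppt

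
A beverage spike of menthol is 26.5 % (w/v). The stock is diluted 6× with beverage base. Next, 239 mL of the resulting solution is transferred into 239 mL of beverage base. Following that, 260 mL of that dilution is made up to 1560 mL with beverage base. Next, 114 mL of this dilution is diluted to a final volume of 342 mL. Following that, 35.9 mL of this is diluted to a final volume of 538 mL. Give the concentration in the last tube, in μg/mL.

Overall dilution factor = 6 × 2 × 6 × 3 × 14.99 = 3237.
26.5 % (w/v) / 3237 = 8.19 × 10⁻³ % (w/v) = 81.9 μg/mL.

81.9 μg/mL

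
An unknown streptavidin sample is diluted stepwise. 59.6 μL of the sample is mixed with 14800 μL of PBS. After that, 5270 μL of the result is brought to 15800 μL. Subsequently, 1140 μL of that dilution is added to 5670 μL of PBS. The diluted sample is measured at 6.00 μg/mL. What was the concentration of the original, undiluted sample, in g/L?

26.8 g/L

Overall dilution factor = 249.3 × 2.998 × 5.974 = 4465.
Original = 6.00 μg/mL × 4465 = 2.68 × 10⁴ μg/mL = 26.8 g/L.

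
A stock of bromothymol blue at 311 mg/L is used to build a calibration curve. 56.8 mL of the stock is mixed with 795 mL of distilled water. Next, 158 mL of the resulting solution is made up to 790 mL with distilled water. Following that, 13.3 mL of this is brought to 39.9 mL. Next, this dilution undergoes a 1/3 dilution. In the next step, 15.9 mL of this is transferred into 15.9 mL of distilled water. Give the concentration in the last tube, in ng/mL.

230 ng/mL

Overall dilution factor = 15.00 × 5 × 3 × 3 × 2 = 1350.
311 mg/L / 1350 = 0.230 mg/L = 230 ng/mL.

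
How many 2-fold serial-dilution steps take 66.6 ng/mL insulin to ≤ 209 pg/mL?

Need 2ⁿ ≥ 319, so n ≥ log(319)/log(2) = 8.32.
Minimum whole steps: n = 9.

9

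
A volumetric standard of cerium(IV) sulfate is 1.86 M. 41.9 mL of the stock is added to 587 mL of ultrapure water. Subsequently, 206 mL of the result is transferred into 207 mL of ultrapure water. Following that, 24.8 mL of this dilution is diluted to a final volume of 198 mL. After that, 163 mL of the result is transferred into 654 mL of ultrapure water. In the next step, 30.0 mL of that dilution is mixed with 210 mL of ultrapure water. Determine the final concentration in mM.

Overall dilution factor = 15.01 × 2.005 × 7.984 × 5.012 × 8 = 9634.
1.86 M / 9634 = 1.93 × 10⁻⁴ M = 0.193 mM.

0.193 mM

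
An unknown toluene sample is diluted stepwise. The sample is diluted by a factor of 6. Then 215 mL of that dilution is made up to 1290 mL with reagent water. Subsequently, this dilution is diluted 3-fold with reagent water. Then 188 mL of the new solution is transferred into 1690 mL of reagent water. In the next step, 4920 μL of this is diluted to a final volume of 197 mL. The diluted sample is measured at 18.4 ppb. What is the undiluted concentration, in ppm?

Overall dilution factor = 6 × 6 × 3 × 9.989 × 40.04 = 4.32 × 10⁴.
Original = 18.4 ppb × 4.32 × 10⁴ = 7.95 × 10⁵ ppb = 795 ppm.

795 ppm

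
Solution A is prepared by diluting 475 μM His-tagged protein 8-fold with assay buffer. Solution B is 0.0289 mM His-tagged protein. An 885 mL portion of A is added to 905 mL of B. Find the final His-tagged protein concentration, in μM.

44.0 μM

C_A = 475 μM / 8 = 59.4 μM.
C_B = 0.0289 mM = 28.9 μM.
C_mix = (C_A·V_A + C_B·V_B)/(V_A + V_B) = (59.4×885 + 28.9×905) / 1790 = 44.0 μM.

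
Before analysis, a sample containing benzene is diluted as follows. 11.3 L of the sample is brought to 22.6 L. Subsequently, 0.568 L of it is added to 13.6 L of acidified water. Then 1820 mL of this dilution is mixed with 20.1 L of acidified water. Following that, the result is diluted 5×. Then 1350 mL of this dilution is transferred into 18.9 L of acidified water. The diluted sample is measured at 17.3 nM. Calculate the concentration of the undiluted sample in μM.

Overall dilution factor = 2 × 24.94 × 12.04 × 5 × 15 = 4.51 × 10⁴.
Original = 17.3 nM × 4.51 × 10⁴ = 7.80 × 10⁵ nM = 780 μM.

780 μM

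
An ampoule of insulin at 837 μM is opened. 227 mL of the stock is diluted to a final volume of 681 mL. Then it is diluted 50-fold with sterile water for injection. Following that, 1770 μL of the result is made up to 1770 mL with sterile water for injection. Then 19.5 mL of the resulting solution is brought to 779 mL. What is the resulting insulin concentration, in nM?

0.140 nM

Overall dilution factor = 3 × 50 × 1000 × 39.95 = 5.99 × 10⁶.
837 μM / 5.99 × 10⁶ = 1.40 × 10⁻⁴ μM = 0.140 nM.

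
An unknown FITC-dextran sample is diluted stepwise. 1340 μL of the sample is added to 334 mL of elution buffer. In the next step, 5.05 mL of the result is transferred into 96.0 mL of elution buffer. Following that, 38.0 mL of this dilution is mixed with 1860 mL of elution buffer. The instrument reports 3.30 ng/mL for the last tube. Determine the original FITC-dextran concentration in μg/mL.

Overall dilution factor = 250.3 × 20.01 × 49.95 = 2.50 × 10⁵.
Original = 3.30 ng/mL × 2.50 × 10⁵ = 8.25 × 10⁵ ng/mL = 825 μg/mL.

825 μg/mL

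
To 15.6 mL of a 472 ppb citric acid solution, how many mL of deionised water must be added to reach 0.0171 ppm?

415 mL

0.0171 ppm = 17.1 ppb.
V₂ = C₁V₁/C₂ = 472 × 15.6 / 17.1 = 431 mL.
Diluent to add = V₂ − V₁ = 431 − 15.6 = 415 mL.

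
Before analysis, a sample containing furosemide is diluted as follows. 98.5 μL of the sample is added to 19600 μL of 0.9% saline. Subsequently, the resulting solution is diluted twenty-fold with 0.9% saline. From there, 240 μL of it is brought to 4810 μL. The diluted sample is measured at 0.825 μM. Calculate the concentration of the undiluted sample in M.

0.0661 M

Overall dilution factor = 200.0 × 20 × 20.04 = 8.02 × 10⁴.
Original = 0.825 μM × 8.02 × 10⁴ = 6.61 × 10⁴ μM = 0.0661 M.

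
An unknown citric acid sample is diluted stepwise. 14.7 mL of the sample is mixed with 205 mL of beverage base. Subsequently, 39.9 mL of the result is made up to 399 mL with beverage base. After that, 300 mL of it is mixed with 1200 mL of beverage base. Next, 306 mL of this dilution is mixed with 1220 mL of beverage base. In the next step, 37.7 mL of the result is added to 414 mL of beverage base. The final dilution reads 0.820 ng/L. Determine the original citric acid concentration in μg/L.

Overall dilution factor = 14.95 × 10 × 5 × 4.987 × 11.98 = 4.47 × 10⁴.
Original = 0.820 ng/L × 4.47 × 10⁴ = 3.66 × 10⁴ ng/L = 36.6 μg/L.

36.6 μg/L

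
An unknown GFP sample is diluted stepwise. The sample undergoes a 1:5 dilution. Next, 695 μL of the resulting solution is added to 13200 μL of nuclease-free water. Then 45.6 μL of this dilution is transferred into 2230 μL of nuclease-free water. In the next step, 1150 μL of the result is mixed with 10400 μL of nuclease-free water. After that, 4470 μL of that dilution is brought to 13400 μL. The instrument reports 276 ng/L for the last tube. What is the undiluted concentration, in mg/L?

41.5 mg/L

Overall dilution factor = 5 × 19.99 × 49.90 × 10.04 × 2.998 = 1.50 × 10⁵.
Original = 276 ng/L × 1.50 × 10⁵ = 4.15 × 10⁷ ng/L = 41.5 mg/L.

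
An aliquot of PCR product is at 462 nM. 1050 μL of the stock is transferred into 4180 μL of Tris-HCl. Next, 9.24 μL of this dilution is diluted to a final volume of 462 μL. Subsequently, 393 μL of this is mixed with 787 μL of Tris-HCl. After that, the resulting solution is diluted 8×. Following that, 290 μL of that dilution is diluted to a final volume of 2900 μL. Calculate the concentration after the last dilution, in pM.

Overall dilution factor = 4.981 × 50 × 3.003 × 8 × 10 = 5.98 × 10⁴.
462 nM / 5.98 × 10⁴ = 7.72 × 10⁻³ nM = 7.72 pM.

7.72 pM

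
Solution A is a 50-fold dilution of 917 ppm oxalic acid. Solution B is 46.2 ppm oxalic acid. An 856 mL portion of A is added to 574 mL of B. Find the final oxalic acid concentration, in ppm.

C_A = 917 ppm / 50 = 18.3 ppm.
C_mix = (C_A·V_A + C_B·V_B)/(V_A + V_B) = (18.3×856 + 46.2×574) / 1430 = 29.5 ppm.

29.5 ppm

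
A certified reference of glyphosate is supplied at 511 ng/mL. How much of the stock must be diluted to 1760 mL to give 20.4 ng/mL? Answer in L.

V₁ = C₂V₂/C₁ = 20.4 × 1760 / 511 = 70.3 mL = 0.0703 L.

0.0703 L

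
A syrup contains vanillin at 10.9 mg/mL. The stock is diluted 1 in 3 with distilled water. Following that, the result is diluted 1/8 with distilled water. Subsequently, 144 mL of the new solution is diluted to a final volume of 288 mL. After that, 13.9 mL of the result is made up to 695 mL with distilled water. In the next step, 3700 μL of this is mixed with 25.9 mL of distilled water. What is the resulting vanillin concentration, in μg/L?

Overall dilution factor = 3 × 8 × 2 × 50 × 8 = 1.92 × 10⁴.
10.9 mg/mL / 1.92 × 10⁴ = 5.68 × 10⁻⁴ mg/mL = 568 μg/L.

568 μg/L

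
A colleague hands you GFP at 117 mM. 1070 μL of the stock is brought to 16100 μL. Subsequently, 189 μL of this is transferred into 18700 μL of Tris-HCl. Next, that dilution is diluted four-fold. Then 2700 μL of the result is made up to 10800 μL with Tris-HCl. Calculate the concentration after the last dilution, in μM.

4.86 μM

Overall dilution factor = 15.05 × 99.94 × 4 × 4 = 2.41 × 10⁴.
117 mM / 2.41 × 10⁴ = 4.86 × 10⁻³ mM = 4.86 μM.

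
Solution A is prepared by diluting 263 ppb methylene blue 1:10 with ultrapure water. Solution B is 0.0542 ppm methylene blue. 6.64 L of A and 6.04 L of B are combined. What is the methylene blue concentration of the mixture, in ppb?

39.6 ppb

C_A = 263 ppb / 10 = 26.3 ppb.
C_B = 0.0542 ppm = 54.2 ppb.
C_mix = (C_A·V_A + C_B·V_B)/(V_A + V_B) = (26.3×6.64 + 54.2×6.04) / 12.68 = 39.6 ppb.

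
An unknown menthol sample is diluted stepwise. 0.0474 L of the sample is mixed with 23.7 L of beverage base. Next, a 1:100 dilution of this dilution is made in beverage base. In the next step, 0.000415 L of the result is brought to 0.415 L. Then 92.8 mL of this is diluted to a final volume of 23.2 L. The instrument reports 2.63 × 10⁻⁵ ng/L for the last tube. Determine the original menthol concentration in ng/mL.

Overall dilution factor = 501 × 100 × 1000 × 250 = 1.25 × 10¹⁰.
Original = 2.63 × 10⁻⁵ ng/L × 1.25 × 10¹⁰ = 3.29 × 10⁵ ng/L = 329 ng/mL.

329 ng/mL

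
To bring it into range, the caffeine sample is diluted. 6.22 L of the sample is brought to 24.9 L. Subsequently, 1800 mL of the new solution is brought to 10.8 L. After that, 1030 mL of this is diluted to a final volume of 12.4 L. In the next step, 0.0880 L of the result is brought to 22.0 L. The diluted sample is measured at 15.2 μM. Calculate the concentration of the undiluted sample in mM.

Overall dilution factor = 4.003 × 6 × 12.04 × 250 = 7.23 × 10⁴.
Original = 15.2 μM × 7.23 × 10⁴ = 1.10 × 10⁶ μM = 1100 mM.

1100 mM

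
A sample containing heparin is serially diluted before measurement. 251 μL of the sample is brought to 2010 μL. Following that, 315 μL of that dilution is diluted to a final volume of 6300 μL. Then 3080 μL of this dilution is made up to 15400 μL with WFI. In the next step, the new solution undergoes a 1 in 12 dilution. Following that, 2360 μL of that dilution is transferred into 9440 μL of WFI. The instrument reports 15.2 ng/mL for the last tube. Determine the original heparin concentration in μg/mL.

Overall dilution factor = 8.008 × 20 × 5 × 12 × 5 = 4.80 × 10⁴.
Original = 15.2 ng/mL × 4.80 × 10⁴ = 7.30 × 10⁵ ng/mL = 730 μg/mL.

730 μg/mL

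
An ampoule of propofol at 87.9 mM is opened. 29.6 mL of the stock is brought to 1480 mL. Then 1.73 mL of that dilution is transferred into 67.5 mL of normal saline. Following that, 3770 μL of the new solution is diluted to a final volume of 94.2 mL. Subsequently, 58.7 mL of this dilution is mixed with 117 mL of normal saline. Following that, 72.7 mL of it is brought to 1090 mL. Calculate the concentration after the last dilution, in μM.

0.0392 μM

Overall dilution factor = 50 × 40.02 × 24.99 × 2.993 × 14.99 = 2.24 × 10⁶.
87.9 mM / 2.24 × 10⁶ = 3.92 × 10⁻⁵ mM = 0.0392 μM.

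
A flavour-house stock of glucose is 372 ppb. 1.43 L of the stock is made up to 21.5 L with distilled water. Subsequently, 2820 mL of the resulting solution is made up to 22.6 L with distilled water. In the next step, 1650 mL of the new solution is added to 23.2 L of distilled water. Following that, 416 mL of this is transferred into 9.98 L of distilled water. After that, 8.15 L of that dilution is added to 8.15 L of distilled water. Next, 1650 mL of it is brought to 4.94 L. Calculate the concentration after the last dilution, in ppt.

Overall dilution factor = 15.03 × 8.014 × 15.06 × 24.99 × 2 × 2.994 = 2.72 × 10⁵.
372 ppb / 2.72 × 10⁵ = 1.37 × 10⁻³ ppb = 1.37 ppt.

1.37 ppt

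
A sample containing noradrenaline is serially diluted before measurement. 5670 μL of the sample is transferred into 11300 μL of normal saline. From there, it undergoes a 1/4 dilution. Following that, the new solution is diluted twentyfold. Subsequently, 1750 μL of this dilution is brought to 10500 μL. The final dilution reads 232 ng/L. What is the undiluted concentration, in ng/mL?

333 ng/mL

Overall dilution factor = 2.993 × 4 × 20 × 6 = 1437.
Original = 232 ng/L × 1437 = 3.33 × 10⁵ ng/L = 333 ng/mL.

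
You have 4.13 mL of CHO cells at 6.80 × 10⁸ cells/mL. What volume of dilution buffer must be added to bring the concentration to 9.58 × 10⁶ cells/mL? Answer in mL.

289 mL

V₂ = C₁V₁/C₂ = 6.80 × 10⁸ × 4.13 / 9.58 × 10⁶ = 293 mL.
Diluent to add = V₂ − V₁ = 293 − 4.13 = 289 mL.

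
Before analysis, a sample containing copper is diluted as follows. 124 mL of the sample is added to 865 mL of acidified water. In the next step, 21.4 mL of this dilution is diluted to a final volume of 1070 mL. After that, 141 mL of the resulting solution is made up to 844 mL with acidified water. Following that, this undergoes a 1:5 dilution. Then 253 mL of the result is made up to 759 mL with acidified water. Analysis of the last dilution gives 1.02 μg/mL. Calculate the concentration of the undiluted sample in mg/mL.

36.5 mg/mL

Overall dilution factor = 7.976 × 50 × 5.986 × 5 × 3 = 3.58 × 10⁴.
Original = 1.02 μg/mL × 3.58 × 10⁴ = 3.65 × 10⁴ μg/mL = 36.5 mg/mL.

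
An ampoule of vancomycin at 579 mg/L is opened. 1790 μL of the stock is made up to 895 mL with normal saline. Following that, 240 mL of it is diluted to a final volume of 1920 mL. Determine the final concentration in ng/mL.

145 ng/mL

Overall dilution factor = 500 × 8 = 4000.
579 mg/L / 4000 = 0.145 mg/L = 145 ng/mL.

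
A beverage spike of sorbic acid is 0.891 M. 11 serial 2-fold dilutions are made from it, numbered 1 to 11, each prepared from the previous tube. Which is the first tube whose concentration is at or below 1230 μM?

Tube n has concentration 0.891 M / 2ⁿ.
Need 2ⁿ ≥ 0.891 M / 1230 μM = 724, so n ≥ 9.50.
First such tube: n = 10.

tube 10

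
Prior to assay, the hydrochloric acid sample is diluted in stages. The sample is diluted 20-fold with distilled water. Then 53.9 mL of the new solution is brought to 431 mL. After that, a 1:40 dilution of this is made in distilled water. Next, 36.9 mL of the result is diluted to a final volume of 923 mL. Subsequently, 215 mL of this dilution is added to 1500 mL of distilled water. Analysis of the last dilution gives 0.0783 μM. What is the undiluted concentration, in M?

Overall dilution factor = 20 × 7.996 × 40 × 25.01 × 7.977 = 1.28 × 10⁶.
Original = 0.0783 μM × 1.28 × 10⁶ = 9.99 × 10⁴ μM = 0.0999 M.

0.0999 M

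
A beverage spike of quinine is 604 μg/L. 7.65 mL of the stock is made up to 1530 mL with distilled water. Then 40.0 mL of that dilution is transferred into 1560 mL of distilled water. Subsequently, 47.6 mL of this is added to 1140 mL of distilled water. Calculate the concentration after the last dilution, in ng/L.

Overall dilution factor = 200 × 40 × 24.95 = 2.00 × 10⁵.
604 μg/L / 2.00 × 10⁵ = 3.03 × 10⁻³ μg/L = 3.03 ng/L.

3.03 ng/L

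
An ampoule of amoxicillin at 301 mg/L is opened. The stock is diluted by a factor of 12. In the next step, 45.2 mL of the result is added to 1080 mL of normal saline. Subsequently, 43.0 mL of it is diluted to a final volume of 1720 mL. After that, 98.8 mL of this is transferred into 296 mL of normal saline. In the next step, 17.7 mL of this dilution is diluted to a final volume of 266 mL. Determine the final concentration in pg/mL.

419 pg/mL

Overall dilution factor = 12 × 24.89 × 40 × 3.996 × 15.03 = 7.18 × 10⁵.
301 mg/L / 7.18 × 10⁵ = 4.19 × 10⁻⁴ mg/L = 419 pg/mL.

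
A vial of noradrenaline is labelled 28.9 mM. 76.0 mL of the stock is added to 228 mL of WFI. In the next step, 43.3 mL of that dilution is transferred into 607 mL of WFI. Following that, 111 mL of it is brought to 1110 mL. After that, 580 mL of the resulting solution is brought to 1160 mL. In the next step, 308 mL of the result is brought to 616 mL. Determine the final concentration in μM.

12.0 μM

Overall dilution factor = 4 × 15.02 × 10 × 2 × 2 = 2403.
28.9 mM / 2403 = 0.0120 mM = 12.0 μM.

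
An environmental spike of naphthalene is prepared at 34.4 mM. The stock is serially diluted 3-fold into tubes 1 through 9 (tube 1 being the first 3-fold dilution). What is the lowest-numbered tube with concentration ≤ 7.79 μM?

Tube n has concentration 34.4 mM / 3ⁿ.
Need 3ⁿ ≥ 34.4 mM / 7.79 μM = 4416, so n ≥ 7.64.
First such tube: n = 8.

tube 8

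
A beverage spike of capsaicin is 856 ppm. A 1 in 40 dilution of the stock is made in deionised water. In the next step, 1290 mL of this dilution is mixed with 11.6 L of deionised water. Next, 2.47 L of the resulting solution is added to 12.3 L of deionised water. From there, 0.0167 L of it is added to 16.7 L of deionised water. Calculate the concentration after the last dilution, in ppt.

Overall dilution factor = 40 × 9.992 × 5.980 × 1001 = 2.39 × 10⁶.
856 ppm / 2.39 × 10⁶ = 3.58 × 10⁻⁴ ppm = 358 ppt.

358 ppt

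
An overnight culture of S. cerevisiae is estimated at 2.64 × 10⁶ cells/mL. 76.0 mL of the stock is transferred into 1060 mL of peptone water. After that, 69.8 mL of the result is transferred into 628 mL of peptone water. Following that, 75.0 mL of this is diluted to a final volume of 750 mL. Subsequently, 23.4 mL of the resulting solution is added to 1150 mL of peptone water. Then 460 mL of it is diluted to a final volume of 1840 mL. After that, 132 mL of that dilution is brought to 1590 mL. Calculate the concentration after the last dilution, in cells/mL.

0.731 cells/mL

Overall dilution factor = 14.95 × 9.997 × 10 × 50.15 × 4 × 12.05 = 3.61 × 10⁶.
2.64 × 10⁶ cells/mL / 3.61 × 10⁶ = 0.731 cells/mL.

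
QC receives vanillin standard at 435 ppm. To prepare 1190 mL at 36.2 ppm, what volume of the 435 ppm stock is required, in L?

V₁ = C₂V₂/C₁ = 36.2 × 1190 / 435 = 99.0 mL = 0.0990 L.

0.0990 L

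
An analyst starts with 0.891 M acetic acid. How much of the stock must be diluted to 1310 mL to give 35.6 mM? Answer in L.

35.6 mM = 0.0356 M.
V₁ = C₂V₂/C₁ = 0.0356 × 1310 / 0.891 = 52.3 mL = 0.0523 L.

0.0523 L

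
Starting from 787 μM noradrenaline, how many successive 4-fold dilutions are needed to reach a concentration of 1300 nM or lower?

Need 4ⁿ ≥ 605, so n ≥ log(605)/log(4) = 4.62.
Minimum whole steps: n = 5.

5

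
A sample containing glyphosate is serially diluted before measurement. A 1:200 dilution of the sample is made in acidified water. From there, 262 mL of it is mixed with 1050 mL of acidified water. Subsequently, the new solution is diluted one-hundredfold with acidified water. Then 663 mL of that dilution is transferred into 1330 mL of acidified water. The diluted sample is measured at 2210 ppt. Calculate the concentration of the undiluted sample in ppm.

665 ppm

Overall dilution factor = 200 × 5.008 × 100 × 3.006 = 3.01 × 10⁵.
Original = 2210 ppt × 3.01 × 10⁵ = 6.65 × 10⁸ ppt = 665 ppm.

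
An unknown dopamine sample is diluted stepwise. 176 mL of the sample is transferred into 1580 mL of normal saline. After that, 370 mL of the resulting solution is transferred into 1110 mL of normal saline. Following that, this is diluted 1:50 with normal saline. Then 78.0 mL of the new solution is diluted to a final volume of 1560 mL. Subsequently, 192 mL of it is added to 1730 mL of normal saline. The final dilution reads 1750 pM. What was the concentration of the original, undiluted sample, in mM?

0.699 mM

Overall dilution factor = 9.977 × 4 × 50 × 20 × 10.01 = 4.00 × 10⁵.
Original = 1750 pM × 4.00 × 10⁵ = 6.99 × 10⁸ pM = 0.699 mM.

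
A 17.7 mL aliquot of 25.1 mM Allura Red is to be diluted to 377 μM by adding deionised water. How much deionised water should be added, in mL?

1160 mL

377 μM = 0.377 mM.
V₂ = C₁V₁/C₂ = 25.1 × 17.7 / 0.377 = 1178 mL.
Diluent to add = V₂ − V₁ = 1178 − 17.7 = 1160 mL.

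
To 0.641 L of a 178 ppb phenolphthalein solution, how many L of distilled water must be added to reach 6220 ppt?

17.7 L

6220 ppt = 6.22 ppb.
V₂ = C₁V₁/C₂ = 178 × 0.641 / 6.22 = 18.3 L.
Diluent to add = V₂ − V₁ = 18.3 − 0.641 = 17.7 L.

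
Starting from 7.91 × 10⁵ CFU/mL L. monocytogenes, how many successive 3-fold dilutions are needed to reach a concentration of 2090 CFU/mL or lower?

6

Need 3ⁿ ≥ 378, so n ≥ log(378)/log(3) = 5.40.
Minimum whole steps: n = 6.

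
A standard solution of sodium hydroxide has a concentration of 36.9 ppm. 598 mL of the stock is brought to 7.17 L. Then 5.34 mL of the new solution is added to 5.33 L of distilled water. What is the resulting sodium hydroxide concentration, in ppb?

3.08 ppb

Overall dilution factor = 11.99 × 999.1 = 1.20 × 10⁴.
36.9 ppm / 1.20 × 10⁴ = 3.08 × 10⁻³ ppm = 3.08 ppb.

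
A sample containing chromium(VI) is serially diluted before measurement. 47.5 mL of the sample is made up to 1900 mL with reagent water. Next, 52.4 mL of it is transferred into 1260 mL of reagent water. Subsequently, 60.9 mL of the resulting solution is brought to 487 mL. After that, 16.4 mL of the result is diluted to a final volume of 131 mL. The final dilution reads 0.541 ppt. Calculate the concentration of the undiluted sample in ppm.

0.0346 ppm

Overall dilution factor = 40 × 25.05 × 7.997 × 7.988 = 6.40 × 10⁴.
Original = 0.541 ppt × 6.40 × 10⁴ = 3.46 × 10⁴ ppt = 0.0346 ppm.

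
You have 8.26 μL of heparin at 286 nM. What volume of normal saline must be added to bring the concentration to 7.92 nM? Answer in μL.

V₂ = C₁V₁/C₂ = 286 × 8.26 / 7.92 = 298 μL.
Diluent to add = V₂ − V₁ = 298 − 8.26 = 290 μL.

290 μL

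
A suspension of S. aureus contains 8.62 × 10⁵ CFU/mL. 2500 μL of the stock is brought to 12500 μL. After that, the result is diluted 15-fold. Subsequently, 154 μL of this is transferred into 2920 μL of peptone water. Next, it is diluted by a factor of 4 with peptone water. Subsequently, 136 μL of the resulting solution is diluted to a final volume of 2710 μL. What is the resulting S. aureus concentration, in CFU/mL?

7.22 CFU/mL

Overall dilution factor = 5 × 15 × 19.96 × 4 × 19.93 = 1.19 × 10⁵.
8.62 × 10⁵ CFU/mL / 1.19 × 10⁵ = 7.22 CFU/mL.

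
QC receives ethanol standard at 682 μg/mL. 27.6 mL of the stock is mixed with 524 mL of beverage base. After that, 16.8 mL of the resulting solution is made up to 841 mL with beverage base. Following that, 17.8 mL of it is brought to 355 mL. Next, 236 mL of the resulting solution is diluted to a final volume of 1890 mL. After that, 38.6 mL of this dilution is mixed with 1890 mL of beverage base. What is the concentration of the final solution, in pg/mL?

Overall dilution factor = 19.99 × 50.06 × 19.94 × 8.008 × 49.96 = 7.98 × 10⁶.
682 μg/mL / 7.98 × 10⁶ = 8.54 × 10⁻⁵ μg/mL = 85.4 pg/mL.

85.4 pg/mL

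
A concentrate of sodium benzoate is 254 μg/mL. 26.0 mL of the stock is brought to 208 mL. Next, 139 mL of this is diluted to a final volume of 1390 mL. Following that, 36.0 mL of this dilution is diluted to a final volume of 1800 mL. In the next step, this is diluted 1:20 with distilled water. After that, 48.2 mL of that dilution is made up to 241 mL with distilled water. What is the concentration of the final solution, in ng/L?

Overall dilution factor = 8 × 10 × 50 × 20 × 5 = 4.00 × 10⁵.
254 μg/mL / 4.00 × 10⁵ = 6.35 × 10⁻⁴ μg/mL = 635 ng/L.

635 ng/L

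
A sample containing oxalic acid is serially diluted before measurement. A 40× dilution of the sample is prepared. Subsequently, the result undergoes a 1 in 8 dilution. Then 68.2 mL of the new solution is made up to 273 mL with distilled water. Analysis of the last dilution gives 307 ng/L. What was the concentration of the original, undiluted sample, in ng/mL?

Overall dilution factor = 40 × 8 × 4.003 = 1281.
Original = 307 ng/L × 1281 = 3.93 × 10⁵ ng/L = 393 ng/mL.

393 ng/mL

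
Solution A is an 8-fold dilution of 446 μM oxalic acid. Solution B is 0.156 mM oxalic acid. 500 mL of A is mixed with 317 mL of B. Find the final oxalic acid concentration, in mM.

0.0946 mM

C_A = 446 μM / 8 = 55.8 μM.
C_B = 0.156 mM = 156 μM.
C_mix = (C_A·V_A + C_B·V_B)/(V_A + V_B) = (55.8×500 + 156×317) / 817.0 = 94.6 μM = 0.0946 mM.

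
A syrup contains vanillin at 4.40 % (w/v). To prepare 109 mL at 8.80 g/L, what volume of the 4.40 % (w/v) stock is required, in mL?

8.80 g/L = 0.880 % (w/v).
V₁ = C₂V₂/C₁ = 0.880 × 109 / 4.40 = 21.8 mL.

21.8 mL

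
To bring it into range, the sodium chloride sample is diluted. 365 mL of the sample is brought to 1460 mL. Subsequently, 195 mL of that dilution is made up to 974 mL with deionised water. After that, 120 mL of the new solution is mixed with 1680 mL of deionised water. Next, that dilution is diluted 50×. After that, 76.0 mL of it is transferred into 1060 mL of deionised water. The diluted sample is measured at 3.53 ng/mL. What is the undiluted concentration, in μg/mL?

Overall dilution factor = 4 × 4.995 × 15 × 50 × 14.95 = 2.24 × 10⁵.
Original = 3.53 ng/mL × 2.24 × 10⁵ = 7.91 × 10⁵ ng/mL = 791 μg/mL.

791 μg/mL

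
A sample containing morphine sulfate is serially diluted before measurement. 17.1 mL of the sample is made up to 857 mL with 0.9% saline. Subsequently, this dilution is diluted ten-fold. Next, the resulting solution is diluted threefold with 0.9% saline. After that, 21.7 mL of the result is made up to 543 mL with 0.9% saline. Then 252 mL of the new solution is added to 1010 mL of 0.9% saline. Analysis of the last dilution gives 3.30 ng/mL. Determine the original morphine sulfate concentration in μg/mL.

Overall dilution factor = 50.12 × 10 × 3 × 25.02 × 5.008 = 1.88 × 10⁵.
Original = 3.30 ng/mL × 1.88 × 10⁵ = 6.22 × 10⁵ ng/mL = 622 μg/mL.

622 μg/mL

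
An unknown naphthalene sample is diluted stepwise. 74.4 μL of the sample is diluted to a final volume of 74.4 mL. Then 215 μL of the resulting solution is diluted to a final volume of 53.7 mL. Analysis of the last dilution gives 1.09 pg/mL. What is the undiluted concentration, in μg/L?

272 μg/L

Overall dilution factor = 1000 × 249.8 = 2.50 × 10⁵.
Original = 1.09 pg/mL × 2.50 × 10⁵ = 2.72 × 10⁵ pg/mL = 272 μg/L.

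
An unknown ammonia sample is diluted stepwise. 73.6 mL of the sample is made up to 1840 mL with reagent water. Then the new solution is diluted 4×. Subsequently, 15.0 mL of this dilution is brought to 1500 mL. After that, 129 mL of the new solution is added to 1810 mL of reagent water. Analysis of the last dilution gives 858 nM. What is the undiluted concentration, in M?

Overall dilution factor = 25 × 4 × 100 × 15.03 = 1.50 × 10⁵.
Original = 858 nM × 1.50 × 10⁵ = 1.29 × 10⁸ nM = 0.129 M.

0.129 M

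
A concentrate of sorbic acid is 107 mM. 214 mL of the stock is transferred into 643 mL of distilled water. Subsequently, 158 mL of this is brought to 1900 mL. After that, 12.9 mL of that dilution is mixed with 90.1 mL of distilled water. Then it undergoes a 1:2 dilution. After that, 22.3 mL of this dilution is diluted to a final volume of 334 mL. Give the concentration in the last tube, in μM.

Overall dilution factor = 4.005 × 12.03 × 7.984 × 2 × 14.98 = 1.15 × 10⁴.
107 mM / 1.15 × 10⁴ = 9.29 × 10⁻³ mM = 9.29 μM.

9.29 μM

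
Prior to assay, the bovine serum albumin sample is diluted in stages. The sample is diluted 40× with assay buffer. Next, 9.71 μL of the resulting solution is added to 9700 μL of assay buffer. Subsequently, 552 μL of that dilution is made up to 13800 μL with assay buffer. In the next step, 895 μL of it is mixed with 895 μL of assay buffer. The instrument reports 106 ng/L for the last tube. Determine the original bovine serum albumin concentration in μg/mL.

212 μg/mL

Overall dilution factor = 40 × 1000.0 × 25 × 2 = 2.00 × 10⁶.
Original = 106 ng/L × 2.00 × 10⁶ = 2.12 × 10⁸ ng/L = 212 μg/mL.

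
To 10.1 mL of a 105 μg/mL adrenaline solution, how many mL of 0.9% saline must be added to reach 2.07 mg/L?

2.07 mg/L = 2.07 μg/mL.
V₂ = C₁V₁/C₂ = 105 × 10.1 / 2.07 = 512 mL.
Diluent to add = V₂ − V₁ = 512 − 10.1 = 502 mL.

502 mL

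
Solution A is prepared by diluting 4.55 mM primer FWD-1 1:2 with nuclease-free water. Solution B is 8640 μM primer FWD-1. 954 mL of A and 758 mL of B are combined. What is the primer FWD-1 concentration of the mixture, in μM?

C_A = 4.55 mM / 2 = 2.27 mM.
C_B = 8640 μM = 8.64 mM.
C_mix = (C_A·V_A + C_B·V_B)/(V_A + V_B) = (2.27×954 + 8.64×758) / 1712 = 5.09 mM = 5090 μM.

5090 μM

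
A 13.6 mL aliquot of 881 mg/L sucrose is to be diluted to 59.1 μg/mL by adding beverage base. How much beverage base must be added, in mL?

59.1 μg/mL = 59.1 mg/L.
V₂ = C₁V₁/C₂ = 881 × 13.6 / 59.1 = 203 mL.
Diluent to add = V₂ − V₁ = 203 − 13.6 = 189 mL.

189 mL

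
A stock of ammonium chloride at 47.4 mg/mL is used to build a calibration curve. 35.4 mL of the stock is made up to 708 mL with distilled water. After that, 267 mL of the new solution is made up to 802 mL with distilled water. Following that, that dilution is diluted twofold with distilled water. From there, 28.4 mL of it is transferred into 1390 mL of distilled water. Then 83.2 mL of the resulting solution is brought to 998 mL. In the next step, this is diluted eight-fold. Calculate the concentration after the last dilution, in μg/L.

Overall dilution factor = 20 × 3.004 × 2 × 49.94 × 12.00 × 8 = 5.76 × 10⁵.
47.4 mg/mL / 5.76 × 10⁵ = 8.23 × 10⁻⁵ mg/mL = 82.3 μg/L.

82.3 μg/L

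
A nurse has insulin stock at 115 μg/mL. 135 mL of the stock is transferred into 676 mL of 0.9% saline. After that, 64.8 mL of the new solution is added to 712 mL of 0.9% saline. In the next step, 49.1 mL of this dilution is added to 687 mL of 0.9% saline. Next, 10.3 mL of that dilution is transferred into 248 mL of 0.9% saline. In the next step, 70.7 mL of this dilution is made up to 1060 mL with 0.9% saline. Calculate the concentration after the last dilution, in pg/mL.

283 pg/mL

Overall dilution factor = 6.007 × 11.99 × 14.99 × 25.08 × 14.99 = 4.06 × 10⁵.
115 μg/mL / 4.06 × 10⁵ = 2.83 × 10⁻⁴ μg/mL = 283 pg/mL.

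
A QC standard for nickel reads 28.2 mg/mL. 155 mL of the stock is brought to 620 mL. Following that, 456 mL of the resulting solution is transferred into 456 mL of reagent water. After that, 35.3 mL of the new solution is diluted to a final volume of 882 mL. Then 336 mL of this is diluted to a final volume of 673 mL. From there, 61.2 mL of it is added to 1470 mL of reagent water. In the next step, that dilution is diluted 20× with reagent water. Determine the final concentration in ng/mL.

Overall dilution factor = 4 × 2 × 24.99 × 2.003 × 25.02 × 20 = 2.00 × 10⁵.
28.2 mg/mL / 2.00 × 10⁵ = 1.41 × 10⁻⁴ mg/mL = 141 ng/mL.

141 ng/mL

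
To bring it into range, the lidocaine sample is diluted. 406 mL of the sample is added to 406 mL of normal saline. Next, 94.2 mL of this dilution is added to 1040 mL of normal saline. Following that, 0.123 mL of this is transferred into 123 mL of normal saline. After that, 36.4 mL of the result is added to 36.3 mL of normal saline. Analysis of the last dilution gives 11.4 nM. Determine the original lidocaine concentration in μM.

Overall dilution factor = 2 × 12.04 × 1001 × 1.997 = 4.81 × 10⁴.
Original = 11.4 nM × 4.81 × 10⁴ = 5.49 × 10⁵ nM = 549 μM.

549 μM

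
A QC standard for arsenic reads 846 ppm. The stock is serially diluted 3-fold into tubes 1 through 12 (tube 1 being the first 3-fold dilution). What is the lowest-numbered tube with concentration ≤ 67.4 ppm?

tube 3

Tube n has concentration 846 ppm / 3ⁿ.
Need 3ⁿ ≥ 846 ppm / 67.4 ppm = 12.6, so n ≥ 2.30.
First such tube: n = 3.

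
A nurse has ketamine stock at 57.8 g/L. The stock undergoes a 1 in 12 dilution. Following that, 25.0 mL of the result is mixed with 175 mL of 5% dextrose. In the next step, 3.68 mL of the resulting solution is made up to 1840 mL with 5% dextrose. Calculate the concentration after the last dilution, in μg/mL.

1.20 μg/mL

Overall dilution factor = 12 × 8 × 500 = 4.80 × 10⁴.
57.8 g/L / 4.80 × 10⁴ = 1.20 × 10⁻³ g/L = 1.20 μg/mL.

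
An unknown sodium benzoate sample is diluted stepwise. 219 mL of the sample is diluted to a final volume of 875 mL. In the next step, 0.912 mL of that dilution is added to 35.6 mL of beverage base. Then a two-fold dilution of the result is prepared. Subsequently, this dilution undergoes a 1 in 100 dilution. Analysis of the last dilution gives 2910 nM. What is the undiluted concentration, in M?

Overall dilution factor = 3.995 × 40.04 × 2 × 100 = 3.20 × 10⁴.
Original = 2910 nM × 3.20 × 10⁴ = 9.31 × 10⁷ nM = 0.0931 M.

0.0931 M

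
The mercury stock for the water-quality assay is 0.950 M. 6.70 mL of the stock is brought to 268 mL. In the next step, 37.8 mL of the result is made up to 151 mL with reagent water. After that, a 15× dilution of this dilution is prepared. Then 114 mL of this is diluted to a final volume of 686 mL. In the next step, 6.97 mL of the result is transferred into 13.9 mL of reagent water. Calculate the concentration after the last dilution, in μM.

Overall dilution factor = 40 × 3.995 × 15 × 6.018 × 2.994 = 4.32 × 10⁴.
0.950 M / 4.32 × 10⁴ = 2.20 × 10⁻⁵ M = 22.0 μM.

22.0 μM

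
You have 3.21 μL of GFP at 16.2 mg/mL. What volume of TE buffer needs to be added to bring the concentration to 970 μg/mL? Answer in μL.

970 μg/mL = 0.970 mg/mL.
V₂ = C₁V₁/C₂ = 16.2 × 3.21 / 0.970 = 53.6 μL.
Diluent to add = V₂ − V₁ = 53.6 − 3.21 = 50.4 μL.

50.4 μL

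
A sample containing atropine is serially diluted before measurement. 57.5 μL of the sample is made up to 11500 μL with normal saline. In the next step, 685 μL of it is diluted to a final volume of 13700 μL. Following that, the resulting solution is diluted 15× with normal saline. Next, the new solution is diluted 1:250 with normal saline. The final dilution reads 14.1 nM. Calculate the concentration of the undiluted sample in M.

0.212 M

Overall dilution factor = 200 × 20 × 15 × 250 = 1.50 × 10⁷.
Original = 14.1 nM × 1.50 × 10⁷ = 2.12 × 10⁸ nM = 0.212 M.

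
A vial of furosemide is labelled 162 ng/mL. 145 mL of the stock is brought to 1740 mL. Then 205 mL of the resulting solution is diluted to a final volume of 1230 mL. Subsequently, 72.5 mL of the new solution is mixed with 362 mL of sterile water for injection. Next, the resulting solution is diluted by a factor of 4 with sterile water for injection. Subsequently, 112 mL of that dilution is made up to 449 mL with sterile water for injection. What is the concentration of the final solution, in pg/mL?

Overall dilution factor = 12 × 6 × 5.993 × 4 × 4.009 = 6919.
162 ng/mL / 6919 = 0.0234 ng/mL = 23.4 pg/mL.

23.4 pg/mL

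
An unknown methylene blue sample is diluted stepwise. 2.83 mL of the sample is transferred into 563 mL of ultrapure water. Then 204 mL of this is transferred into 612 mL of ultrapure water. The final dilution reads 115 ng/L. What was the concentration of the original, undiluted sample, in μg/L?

92.0 μg/L

Overall dilution factor = 199.9 × 4 = 800.
Original = 115 ng/L × 800 = 9.20 × 10⁴ ng/L = 92.0 μg/L.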